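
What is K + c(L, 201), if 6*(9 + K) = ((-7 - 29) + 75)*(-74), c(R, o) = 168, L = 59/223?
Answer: -322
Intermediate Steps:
L = 59/223 (L = 59*(1/223) = 59/223 ≈ 0.26457)
K = -490 (K = -9 + (((-7 - 29) + 75)*(-74))/6 = -9 + ((-36 + 75)*(-74))/6 = -9 + (39*(-74))/6 = -9 + (⅙)*(-2886) = -9 - 481 = -490)
K + c(L, 201) = -490 + 168 = -322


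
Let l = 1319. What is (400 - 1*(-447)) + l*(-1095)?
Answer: -1443458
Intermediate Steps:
(400 - 1*(-447)) + l*(-1095) = (400 - 1*(-447)) + 1319*(-1095) = (400 + 447) - 1444305 = 847 - 1444305 = -1443458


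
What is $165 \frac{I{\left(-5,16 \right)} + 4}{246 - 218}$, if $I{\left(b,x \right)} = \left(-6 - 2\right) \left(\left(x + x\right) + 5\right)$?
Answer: $- \frac{12045}{7} \approx -1720.7$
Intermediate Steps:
$I{\left(b,x \right)} = -40 - 16 x$ ($I{\left(b,x \right)} = - 8 \left(2 x + 5\right) = - 8 \left(5 + 2 x\right) = -40 - 16 x$)
$165 \frac{I{\left(-5,16 \right)} + 4}{246 - 218} = 165 \frac{\left(-40 - 256\right) + 4}{246 - 218} = 165 \frac{\left(-40 - 256\right) + 4}{28} = 165 \left(-296 + 4\right) \frac{1}{28} = 165 \left(\left(-292\right) \frac{1}{28}\right) = 165 \left(- \frac{73}{7}\right) = - \frac{12045}{7}$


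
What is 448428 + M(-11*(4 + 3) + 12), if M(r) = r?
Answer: 448363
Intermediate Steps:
448428 + M(-11*(4 + 3) + 12) = 448428 + (-11*(4 + 3) + 12) = 448428 + (-11*7 + 12) = 448428 + (-77 + 12) = 448428 - 65 = 448363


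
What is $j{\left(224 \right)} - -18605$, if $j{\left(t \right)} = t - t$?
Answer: $18605$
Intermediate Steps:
$j{\left(t \right)} = 0$
$j{\left(224 \right)} - -18605 = 0 - -18605 = 0 + 18605 = 18605$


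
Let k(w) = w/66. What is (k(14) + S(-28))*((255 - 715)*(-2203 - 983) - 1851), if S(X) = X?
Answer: -447407051/11 ≈ -4.0673e+7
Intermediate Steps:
k(w) = w/66 (k(w) = w*(1/66) = w/66)
(k(14) + S(-28))*((255 - 715)*(-2203 - 983) - 1851) = ((1/66)*14 - 28)*((255 - 715)*(-2203 - 983) - 1851) = (7/33 - 28)*(-460*(-3186) - 1851) = -917*(1465560 - 1851)/33 = -917/33*1463709 = -447407051/11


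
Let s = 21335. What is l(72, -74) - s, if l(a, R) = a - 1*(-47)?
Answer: -21216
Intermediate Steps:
l(a, R) = 47 + a (l(a, R) = a + 47 = 47 + a)
l(72, -74) - s = (47 + 72) - 1*21335 = 119 - 21335 = -21216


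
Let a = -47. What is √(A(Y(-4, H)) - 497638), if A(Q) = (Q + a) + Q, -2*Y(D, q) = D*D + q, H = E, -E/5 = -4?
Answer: I*√497721 ≈ 705.49*I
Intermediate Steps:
E = 20 (E = -5*(-4) = 20)
H = 20
Y(D, q) = -q/2 - D²/2 (Y(D, q) = -(D*D + q)/2 = -(D² + q)/2 = -(q + D²)/2 = -q/2 - D²/2)
A(Q) = -47 + 2*Q (A(Q) = (Q - 47) + Q = (-47 + Q) + Q = -47 + 2*Q)
√(A(Y(-4, H)) - 497638) = √((-47 + 2*(-½*20 - ½*(-4)²)) - 497638) = √((-47 + 2*(-10 - ½*16)) - 497638) = √((-47 + 2*(-10 - 8)) - 497638) = √((-47 + 2*(-18)) - 497638) = √((-47 - 36) - 497638) = √(-83 - 497638) = √(-497721) = I*√497721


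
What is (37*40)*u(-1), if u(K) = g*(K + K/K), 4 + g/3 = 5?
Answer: 0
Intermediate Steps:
g = 3 (g = -12 + 3*5 = -12 + 15 = 3)
u(K) = 3 + 3*K (u(K) = 3*(K + K/K) = 3*(K + 1) = 3*(1 + K) = 3 + 3*K)
(37*40)*u(-1) = (37*40)*(3 + 3*(-1)) = 1480*(3 - 3) = 1480*0 = 0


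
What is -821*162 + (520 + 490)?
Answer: -131992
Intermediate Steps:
-821*162 + (520 + 490) = -133002 + 1010 = -131992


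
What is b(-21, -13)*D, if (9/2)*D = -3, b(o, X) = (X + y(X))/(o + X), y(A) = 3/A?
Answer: -172/663 ≈ -0.25943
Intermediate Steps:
b(o, X) = (X + 3/X)/(X + o) (b(o, X) = (X + 3/X)/(o + X) = (X + 3/X)/(X + o))
D = -⅔ (D = (2/9)*(-3) = -⅔ ≈ -0.66667)
b(-21, -13)*D = ((3 + (-13)²)/((-13)*(-13 - 21)))*(-⅔) = -1/13*(3 + 169)/(-34)*(-⅔) = -1/13*(-1/34)*172*(-⅔) = (86/221)*(-⅔) = -172/663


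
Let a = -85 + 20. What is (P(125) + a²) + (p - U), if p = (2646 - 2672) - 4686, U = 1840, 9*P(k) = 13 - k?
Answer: -21055/9 ≈ -2339.4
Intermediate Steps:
P(k) = 13/9 - k/9 (P(k) = (13 - k)/9 = 13/9 - k/9)
a = -65
p = -4712 (p = -26 - 4686 = -4712)
(P(125) + a²) + (p - U) = ((13/9 - ⅑*125) + (-65)²) + (-4712 - 1*1840) = ((13/9 - 125/9) + 4225) + (-4712 - 1840) = (-112/9 + 4225) - 6552 = 37913/9 - 6552 = -21055/9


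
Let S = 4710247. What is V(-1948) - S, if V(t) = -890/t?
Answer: -4587780133/974 ≈ -4.7102e+6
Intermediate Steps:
V(-1948) - S = -890/(-1948) - 1*4710247 = -890*(-1/1948) - 4710247 = 445/974 - 4710247 = -4587780133/974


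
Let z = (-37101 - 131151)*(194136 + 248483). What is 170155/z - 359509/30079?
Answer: -3824741587366591/320004172952436 ≈ -11.952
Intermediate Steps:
z = -74471531988 (z = -168252*442619 = -74471531988)
170155/z - 359509/30079 = 170155/(-74471531988) - 359509/30079 = 170155*(-1/74471531988) - 359509*1/30079 = -170155/74471531988 - 359509/30079 = -3824741587366591/320004172952436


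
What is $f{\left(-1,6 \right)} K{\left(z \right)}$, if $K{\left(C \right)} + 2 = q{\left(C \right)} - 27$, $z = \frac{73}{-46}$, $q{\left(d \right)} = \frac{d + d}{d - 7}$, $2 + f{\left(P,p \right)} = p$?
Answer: $- \frac{45236}{395} \approx -114.52$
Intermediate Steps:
$f{\left(P,p \right)} = -2 + p$
$q{\left(d \right)} = \frac{2 d}{-7 + d}$
$z = - \frac{73}{46}$ ($z = 73 \left(- \frac{1}{46}\right) = - \frac{73}{46} \approx -1.587$)
$K{\left(C \right)} = -29 + \frac{2 C}{-7 + C}$ ($K{\left(C \right)} = -2 + \left(\frac{2 C}{-7 + C} - 27\right) = -2 + \left(-27 + \frac{2 C}{-7 + C}\right) = -29 + \frac{2 C}{-7 + C}$)
$f{\left(-1,6 \right)} K{\left(z \right)} = \left(-2 + 6\right) \frac{203 - - \frac{1971}{46}}{-7 - \frac{73}{46}} = 4 \frac{203 + \frac{1971}{46}}{- \frac{395}{46}} = 4 \left(\left(- \frac{46}{395}\right) \frac{11309}{46}\right) = 4 \left(- \frac{11309}{395}\right) = - \frac{45236}{395}$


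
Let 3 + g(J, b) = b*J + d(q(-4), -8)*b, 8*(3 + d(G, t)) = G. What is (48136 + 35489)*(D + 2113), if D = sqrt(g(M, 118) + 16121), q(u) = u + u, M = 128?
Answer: 176699625 + 418125*sqrt(1230) ≈ 1.9136e+8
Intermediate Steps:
q(u) = 2*u
d(G, t) = -3 + G/8
g(J, b) = -3 - 4*b + J*b (g(J, b) = -3 + (b*J + (-3 + (2*(-4))/8)*b) = -3 + (J*b + (-3 + (1/8)*(-8))*b) = -3 + (J*b + (-3 - 1)*b) = -3 + (J*b - 4*b) = -3 + (-4*b + J*b) = -3 - 4*b + J*b)
D = 5*sqrt(1230) (D = sqrt((-3 - 4*118 + 128*118) + 16121) = sqrt((-3 - 472 + 15104) + 16121) = sqrt(14629 + 16121) = sqrt(30750) = 5*sqrt(1230) ≈ 175.36)
(48136 + 35489)*(D + 2113) = (48136 + 35489)*(5*sqrt(1230) + 2113) = 83625*(2113 + 5*sqrt(1230)) = 176699625 + 418125*sqrt(1230)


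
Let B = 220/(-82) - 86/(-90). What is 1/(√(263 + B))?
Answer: 3*√386015/30128 ≈ 0.061866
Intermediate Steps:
B = -3187/1845 (B = 220*(-1/82) - 86*(-1/90) = -110/41 + 43/45 = -3187/1845 ≈ -1.7274)
1/(√(263 + B)) = 1/(√(263 - 3187/1845)) = 1/(√(482048/1845)) = 1/(16*√386015/615) = 3*√386015/30128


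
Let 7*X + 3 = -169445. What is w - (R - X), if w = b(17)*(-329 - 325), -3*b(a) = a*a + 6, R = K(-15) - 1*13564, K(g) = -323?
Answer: 377931/7 ≈ 53990.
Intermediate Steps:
X = -169448/7 (X = -3/7 + (⅐)*(-169445) = -3/7 - 169445/7 = -169448/7 ≈ -24207.)
R = -13887 (R = -323 - 1*13564 = -323 - 13564 = -13887)
b(a) = -2 - a²/3 (b(a) = -(a*a + 6)/3 = -(a² + 6)/3 = -(6 + a²)/3 = -2 - a²/3)
w = 64310 (w = (-2 - ⅓*17²)*(-329 - 325) = (-2 - ⅓*289)*(-654) = (-2 - 289/3)*(-654) = -295/3*(-654) = 64310)
w - (R - X) = 64310 - (-13887 - 1*(-169448/7)) = 64310 - (-13887 + 169448/7) = 64310 - 1*72239/7 = 64310 - 72239/7 = 377931/7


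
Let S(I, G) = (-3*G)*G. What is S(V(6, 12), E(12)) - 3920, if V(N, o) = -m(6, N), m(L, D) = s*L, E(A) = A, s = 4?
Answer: -4352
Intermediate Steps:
m(L, D) = 4*L
V(N, o) = -24 (V(N, o) = -4*6 = -1*24 = -24)
S(I, G) = -3*G²
S(V(6, 12), E(12)) - 3920 = -3*12² - 3920 = -3*144 - 3920 = -432 - 3920 = -4352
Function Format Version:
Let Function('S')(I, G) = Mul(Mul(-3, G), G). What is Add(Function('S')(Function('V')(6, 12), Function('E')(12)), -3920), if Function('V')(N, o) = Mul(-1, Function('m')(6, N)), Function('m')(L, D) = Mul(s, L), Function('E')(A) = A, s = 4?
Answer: -4352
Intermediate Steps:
Function('m')(L, D) = Mul(4, L)
Function('V')(N, o) = -24 (Function('V')(N, o) = Mul(-1, Mul(4, 6)) = Mul(-1, 24) = -24)
Function('S')(I, G) = Mul(-3, Pow(G, 2))
Add(Function('S')(Function('V')(6, 12), Function('E')(12)), -3920) = Add(Mul(-3, Pow(12, 2)), -3920) = Add(Mul(-3, 144), -3920) = Add(-432, -3920) = -4352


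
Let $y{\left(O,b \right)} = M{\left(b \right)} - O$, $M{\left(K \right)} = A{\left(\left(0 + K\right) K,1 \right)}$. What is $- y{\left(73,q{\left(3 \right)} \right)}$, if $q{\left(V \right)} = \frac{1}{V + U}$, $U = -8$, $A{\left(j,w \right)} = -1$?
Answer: $74$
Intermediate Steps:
$M{\left(K \right)} = -1$
$q{\left(V \right)} = \frac{1}{-8 + V}$ ($q{\left(V \right)} = \frac{1}{V - 8} = \frac{1}{-8 + V}$)
$y{\left(O,b \right)} = -1 - O$
$- y{\left(73,q{\left(3 \right)} \right)} = - (-1 - 73) = \left(-1\right) \left(-74\right) = 74$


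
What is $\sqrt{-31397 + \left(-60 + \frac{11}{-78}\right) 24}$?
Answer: $\frac{5 i \sqrt{222001}}{13} \approx 181.22 i$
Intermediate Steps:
$\sqrt{-31397 + \left(-60 + \frac{11}{-78}\right) 24} = \sqrt{-31397 + \left(-60 + 11 \left(- \frac{1}{78}\right)\right) 24} = \sqrt{-31397 + \left(-60 - \frac{11}{78}\right) 24} = \sqrt{-31397 - \frac{18764}{13}} = \sqrt{- \frac{426925}{13}} = \frac{5 i \sqrt{222001}}{13}$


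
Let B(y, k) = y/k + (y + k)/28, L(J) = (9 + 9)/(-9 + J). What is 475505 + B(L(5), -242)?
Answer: 3221962353/6776 ≈ 4.7550e+5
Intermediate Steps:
L(J) = 18/(-9 + J)
B(y, k) = k/28 + y/28 + y/k (B(y, k) = y/k + (k + y)*(1/28) = y/k + (k/28 + y/28) = k/28 + y/28 + y/k)
475505 + B(L(5), -242) = 475505 + (18/(-9 + 5) + (1/28)*(-242)*(-242 + 18/(-9 + 5)))/(-242) = 475505 - (18/(-4) + (1/28)*(-242)*(-242 + 18/(-4)))/242 = 475505 - (18*(-¼) + (1/28)*(-242)*(-242 + 18*(-¼)))/242 = 475505 - (-9/2 + (1/28)*(-242)*(-242 - 9/2))/242 = 475505 - (-9/2 + (1/28)*(-242)*(-493/2))/242 = 475505 - (-9/2 + 59653/28)/242 = 475505 - 1/242*59527/28 = 475505 - 59527/6776 = 3221962353/6776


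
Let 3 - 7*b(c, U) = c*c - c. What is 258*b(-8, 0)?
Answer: -17802/7 ≈ -2543.1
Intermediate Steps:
b(c, U) = 3/7 - c**2/7 + c/7 (b(c, U) = 3/7 - (c*c - c)/7 = 3/7 - (c**2 - c)/7 = 3/7 + (-c**2/7 + c/7) = 3/7 - c**2/7 + c/7)
258*b(-8, 0) = 258*(3/7 - 1/7*(-8)**2 + (1/7)*(-8)) = 258*(3/7 - 1/7*64 - 8/7) = 258*(3/7 - 64/7 - 8/7) = 258*(-69/7) = -17802/7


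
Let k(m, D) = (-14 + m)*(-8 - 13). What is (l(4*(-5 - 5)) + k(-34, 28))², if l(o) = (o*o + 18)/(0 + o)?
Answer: 374461201/400 ≈ 9.3615e+5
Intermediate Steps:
k(m, D) = 294 - 21*m (k(m, D) = (-14 + m)*(-21) = 294 - 21*m)
l(o) = (18 + o²)/o (l(o) = (o² + 18)/o = (18 + o²)/o)
(l(4*(-5 - 5)) + k(-34, 28))² = ((4*(-5 - 5) + 18/((4*(-5 - 5)))) + (294 - 21*(-34)))² = ((4*(-10) + 18/((4*(-10)))) + (294 + 714))² = ((-40 + 18/(-40)) + 1008)² = ((-40 + 18*(-1/40)) + 1008)² = ((-40 - 9/20) + 1008)² = (-809/20 + 1008)² = (19351/20)² = 374461201/400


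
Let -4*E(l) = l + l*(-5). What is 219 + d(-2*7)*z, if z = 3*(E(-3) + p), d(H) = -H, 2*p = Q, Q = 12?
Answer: 345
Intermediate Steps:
p = 6 (p = (½)*12 = 6)
E(l) = l (E(l) = -(l + l*(-5))/4 = -(l - 5*l)/4 = -(-1)*l = l)
z = 9 (z = 3*(-3 + 6) = 3*3 = 9)
219 + d(-2*7)*z = 219 - (-2)*7*9 = 219 - 1*(-14)*9 = 219 + 14*9 = 219 + 126 = 345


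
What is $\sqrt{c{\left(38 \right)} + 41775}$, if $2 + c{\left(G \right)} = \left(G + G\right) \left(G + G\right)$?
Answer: $\sqrt{47549} \approx 218.06$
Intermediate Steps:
$c{\left(G \right)} = -2 + 4 G^{2}$ ($c{\left(G \right)} = -2 + \left(G + G\right) \left(G + G\right) = -2 + 2 G 2 G = -2 + 4 G^{2}$)
$\sqrt{c{\left(38 \right)} + 41775} = \sqrt{\left(-2 + 4 \cdot 38^{2}\right) + 41775} = \sqrt{\left(-2 + 4 \cdot 1444\right) + 41775} = \sqrt{\left(-2 + 5776\right) + 41775} = \sqrt{5774 + 41775} = \sqrt{47549}$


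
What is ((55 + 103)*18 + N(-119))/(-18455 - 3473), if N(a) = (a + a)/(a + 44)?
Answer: -106769/822300 ≈ -0.12984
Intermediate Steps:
N(a) = 2*a/(44 + a) (N(a) = (2*a)/(44 + a) = 2*a/(44 + a))
((55 + 103)*18 + N(-119))/(-18455 - 3473) = ((55 + 103)*18 + 2*(-119)/(44 - 119))/(-18455 - 3473) = (158*18 + 2*(-119)/(-75))/(-21928) = (2844 + 2*(-119)*(-1/75))*(-1/21928) = (2844 + 238/75)*(-1/21928) = (213538/75)*(-1/21928) = -106769/822300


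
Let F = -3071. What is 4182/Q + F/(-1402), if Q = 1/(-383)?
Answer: -2245588741/1402 ≈ -1.6017e+6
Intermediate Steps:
Q = -1/383 ≈ -0.0026110
4182/Q + F/(-1402) = 4182/(-1/383) - 3071/(-1402) = 4182*(-383) - 3071*(-1/1402) = -1601706 + 3071/1402 = -2245588741/1402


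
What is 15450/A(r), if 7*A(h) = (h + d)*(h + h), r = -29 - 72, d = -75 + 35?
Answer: 18025/4747 ≈ 3.7971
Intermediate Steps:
d = -40
r = -101
A(h) = 2*h*(-40 + h)/7 (A(h) = ((h - 40)*(h + h))/7 = ((-40 + h)*(2*h))/7 = (2*h*(-40 + h))/7 = 2*h*(-40 + h)/7)
15450/A(r) = 15450/(((2/7)*(-101)*(-40 - 101))) = 15450/(((2/7)*(-101)*(-141))) = 15450/(28482/7) = 15450*(7/28482) = 18025/4747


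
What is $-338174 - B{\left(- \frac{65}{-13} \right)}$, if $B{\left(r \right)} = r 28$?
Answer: $-338314$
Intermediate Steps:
$B{\left(r \right)} = 28 r$
$-338174 - B{\left(- \frac{65}{-13} \right)} = -338174 - 28 \left(- \frac{65}{-13}\right) = -338174 - 28 \left(\left(-65\right) \left(- \frac{1}{13}\right)\right) = -338174 - 28 \cdot 5 = -338174 - 140 = -338314$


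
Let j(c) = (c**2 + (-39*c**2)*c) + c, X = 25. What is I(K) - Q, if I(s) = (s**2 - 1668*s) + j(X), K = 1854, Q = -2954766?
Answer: 2690885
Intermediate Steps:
j(c) = c + c**2 - 39*c**3 (j(c) = (c**2 - 39*c**3) + c = c + c**2 - 39*c**3)
I(s) = -608725 + s**2 - 1668*s (I(s) = (s**2 - 1668*s) + 25*(1 + 25 - 39*25**2) = (s**2 - 1668*s) + 25*(1 + 25 - 39*625) = (s**2 - 1668*s) + 25*(1 + 25 - 24375) = (s**2 - 1668*s) + 25*(-24349) = (s**2 - 1668*s) - 608725 = -608725 + s**2 - 1668*s)
I(K) - Q = (-608725 + 1854**2 - 1668*1854) - 1*(-2954766) = (-608725 + 3437316 - 3092472) + 2954766 = -263881 + 2954766 = 2690885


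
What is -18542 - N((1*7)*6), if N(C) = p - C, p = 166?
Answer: -18666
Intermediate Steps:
N(C) = 166 - C
-18542 - N((1*7)*6) = -18542 - (166 - 1*7*6) = -18542 - (166 - 7*6) = -18542 - (166 - 1*42) = -18542 - (166 - 42) = -18542 - 1*124 = -18542 - 124 = -18666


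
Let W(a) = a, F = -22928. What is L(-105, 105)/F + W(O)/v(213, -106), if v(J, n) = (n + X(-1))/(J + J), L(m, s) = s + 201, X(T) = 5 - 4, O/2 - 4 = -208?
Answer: 664172949/401240 ≈ 1655.3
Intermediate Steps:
O = -408 (O = 8 + 2*(-208) = 8 - 416 = -408)
X(T) = 1
L(m, s) = 201 + s
v(J, n) = (1 + n)/(2*J) (v(J, n) = (n + 1)/(J + J) = (1 + n)/((2*J)) = (1 + n)*(1/(2*J)) = (1 + n)/(2*J))
L(-105, 105)/F + W(O)/v(213, -106) = (201 + 105)/(-22928) - 408*426/(1 - 106) = 306*(-1/22928) - 408/((½)*(1/213)*(-105)) = -153/11464 - 408/(-35/142) = -153/11464 - 408*(-142/35) = -153/11464 + 57936/35 = 664172949/401240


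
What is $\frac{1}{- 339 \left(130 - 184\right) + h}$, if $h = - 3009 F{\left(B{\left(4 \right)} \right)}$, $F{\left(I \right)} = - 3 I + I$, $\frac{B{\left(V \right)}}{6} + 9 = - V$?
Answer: $- \frac{1}{451098} \approx -2.2168 \cdot 10^{-6}$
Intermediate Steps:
$B{\left(V \right)} = -54 - 6 V$ ($B{\left(V \right)} = -54 + 6 \left(- V\right) = -54 - 6 V$)
$F{\left(I \right)} = - 2 I$
$h = -469404$ ($h = - 3009 \left(- 2 \left(-54 - 24\right)\right) = - 3009 \left(\left(-2\right) \left(-78\right)\right) = \left(-3009\right) 156 = -469404$)
$\frac{1}{- 339 \left(130 - 184\right) + h} = \frac{1}{- 339 \left(130 - 184\right) - 469404} = \frac{1}{\left(-339\right) \left(-54\right) - 469404} = \frac{1}{18306 - 469404} = \frac{1}{-451098} = - \frac{1}{451098}$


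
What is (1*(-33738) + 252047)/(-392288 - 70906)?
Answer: -218309/463194 ≈ -0.47131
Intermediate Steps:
(1*(-33738) + 252047)/(-392288 - 70906) = (-33738 + 252047)/(-463194) = 218309*(-1/463194) = -218309/463194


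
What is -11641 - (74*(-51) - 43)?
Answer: -7824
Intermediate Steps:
-11641 - (74*(-51) - 43) = -11641 - (-3774 - 43) = -11641 - 1*(-3817) = -11641 + 3817 = -7824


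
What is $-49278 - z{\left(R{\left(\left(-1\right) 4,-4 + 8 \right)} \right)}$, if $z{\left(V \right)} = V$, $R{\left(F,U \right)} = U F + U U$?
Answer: $-49278$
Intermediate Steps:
$R{\left(F,U \right)} = U^{2} + F U$ ($R{\left(F,U \right)} = F U + U^{2} = U^{2} + F U$)
$-49278 - z{\left(R{\left(\left(-1\right) 4,-4 + 8 \right)} \right)} = -49278 - \left(-4 + 8\right) \left(\left(-1\right) 4 + \left(-4 + 8\right)\right) = -49278 - 4 \left(-4 + 4\right) = -49278 - 4 \cdot 0 = -49278 - 0 = -49278 + 0 = -49278$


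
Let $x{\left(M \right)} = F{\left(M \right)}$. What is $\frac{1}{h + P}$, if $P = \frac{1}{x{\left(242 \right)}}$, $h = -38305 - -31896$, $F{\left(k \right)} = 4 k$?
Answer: $- \frac{968}{6203911} \approx -0.00015603$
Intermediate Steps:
$x{\left(M \right)} = 4 M$
$h = -6409$ ($h = -38305 + 31896 = -6409$)
$P = \frac{1}{968}$ ($P = \frac{1}{4 \cdot 242} = \frac{1}{968} \approx 0.0010331$)
$\frac{1}{h + P} = \frac{1}{-6409 + \frac{1}{968}} = \frac{1}{- \frac{6203911}{968}} = - \frac{968}{6203911}$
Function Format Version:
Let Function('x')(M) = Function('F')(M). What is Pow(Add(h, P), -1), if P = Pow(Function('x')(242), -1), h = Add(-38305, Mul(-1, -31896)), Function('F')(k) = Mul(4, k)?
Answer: Rational(-968, 6203911) ≈ -0.00015603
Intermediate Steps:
Function('x')(M) = Mul(4, M)
h = -6409 (h = Add(-38305, 31896) = -6409)
P = Rational(1, 968) (P = Pow(Mul(4, 242), -1) = Pow(968, -1) = Rational(1, 968) ≈ 0.0010331)
Pow(Add(h, P), -1) = Pow(Add(-6409, Rational(1, 968)), -1) = Pow(Rational(-6203911, 968), -1) = Rational(-968, 6203911)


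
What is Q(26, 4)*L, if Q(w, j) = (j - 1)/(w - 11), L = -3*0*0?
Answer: 0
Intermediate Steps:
L = 0 (L = 0*0 = 0)
Q(w, j) = (-1 + j)/(-11 + w)
Q(26, 4)*L = ((-1 + 4)/(-11 + 26))*0 = (3/15)*0 = ((1/15)*3)*0 = (⅕)*0 = 0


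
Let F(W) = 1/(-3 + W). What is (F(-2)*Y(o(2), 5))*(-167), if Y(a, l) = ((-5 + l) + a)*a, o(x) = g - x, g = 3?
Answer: 167/5 ≈ 33.400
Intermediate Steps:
o(x) = 3 - x
Y(a, l) = a*(-5 + a + l) (Y(a, l) = (-5 + a + l)*a = a*(-5 + a + l))
(F(-2)*Y(o(2), 5))*(-167) = (((3 - 1*2)*(-5 + (3 - 1*2) + 5))/(-3 - 2))*(-167) = (((3 - 2)*(-5 + (3 - 2) + 5))/(-5))*(-167) = -(-5 + 1 + 5)/5*(-167) = -1/5*(-167) = -⅕*1*(-167) = -⅕*(-167) = 167/5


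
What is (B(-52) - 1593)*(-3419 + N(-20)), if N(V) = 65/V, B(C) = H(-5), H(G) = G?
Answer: 10937511/2 ≈ 5.4688e+6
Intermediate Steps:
B(C) = -5
(B(-52) - 1593)*(-3419 + N(-20)) = (-5 - 1593)*(-3419 + 65/(-20)) = -1598*(-3419 + 65*(-1/20)) = -1598*(-3419 - 13/4) = -1598*(-13689/4) = 10937511/2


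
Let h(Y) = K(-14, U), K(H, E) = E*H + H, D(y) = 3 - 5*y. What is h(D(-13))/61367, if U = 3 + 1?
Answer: -70/61367 ≈ -0.0011407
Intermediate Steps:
U = 4
K(H, E) = H + E*H
h(Y) = -70 (h(Y) = -14*(1 + 4) = -14*5 = -70)
h(D(-13))/61367 = -70/61367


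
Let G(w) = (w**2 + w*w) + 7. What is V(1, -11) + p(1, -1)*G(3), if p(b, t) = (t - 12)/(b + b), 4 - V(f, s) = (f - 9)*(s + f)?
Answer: -477/2 ≈ -238.50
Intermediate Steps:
V(f, s) = 4 - (-9 + f)*(f + s) (V(f, s) = 4 - (f - 9)*(s + f) = 4 - (-9 + f)*(f + s))
p(b, t) = (-12 + t)/(2*b) (p(b, t) = (-12 + t)/((2*b)) = (-12 + t)*(1/(2*b)) = (-12 + t)/(2*b))
G(w) = 7 + 2*w**2 (G(w) = (w**2 + w**2) + 7 = 2*w**2 + 7 = 7 + 2*w**2)
V(1, -11) + p(1, -1)*G(3) = (4 - 1*1**2 + 9*1 + 9*(-11) - 1*1*(-11)) + ((1/2)*(-12 - 1)/1)*(7 + 2*3**2) = (4 - 1*1 + 9 - 99 + 11) + ((1/2)*1*(-13))*(7 + 2*9) = (4 - 1 + 9 - 99 + 11) - 13*(7 + 18)/2 = -76 - 13/2*25 = -76 - 325/2 = -477/2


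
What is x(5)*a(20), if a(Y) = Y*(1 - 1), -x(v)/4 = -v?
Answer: 0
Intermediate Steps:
x(v) = 4*v (x(v) = -(-4)*v = 4*v)
a(Y) = 0 (a(Y) = Y*0 = 0)
x(5)*a(20) = (4*5)*0 = 20*0 = 0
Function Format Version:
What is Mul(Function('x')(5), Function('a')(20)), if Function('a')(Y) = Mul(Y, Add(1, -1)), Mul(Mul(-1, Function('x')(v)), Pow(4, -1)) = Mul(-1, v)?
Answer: 0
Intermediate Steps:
Function('x')(v) = Mul(4, v) (Function('x')(v) = Mul(-4, Mul(-1, v)) = Mul(4, v))
Function('a')(Y) = 0 (Function('a')(Y) = Mul(Y, 0) = 0)
Mul(Function('x')(5), Function('a')(20)) = Mul(Mul(4, 5), 0) = Mul(20, 0) = 0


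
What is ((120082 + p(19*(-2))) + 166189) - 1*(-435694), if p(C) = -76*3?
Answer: 721737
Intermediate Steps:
p(C) = -228
((120082 + p(19*(-2))) + 166189) - 1*(-435694) = ((120082 - 228) + 166189) - 1*(-435694) = (119854 + 166189) + 435694 = 286043 + 435694 = 721737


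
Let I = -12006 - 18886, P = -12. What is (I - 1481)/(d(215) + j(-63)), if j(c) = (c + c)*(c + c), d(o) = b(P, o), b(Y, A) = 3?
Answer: -10791/5293 ≈ -2.0387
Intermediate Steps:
d(o) = 3
I = -30892
j(c) = 4*c² (j(c) = (2*c)*(2*c) = 4*c²)
(I - 1481)/(d(215) + j(-63)) = (-30892 - 1481)/(3 + 4*(-63)²) = -32373/(3 + 4*3969) = -32373/(3 + 15876) = -32373/15879 = -32373*1/15879 = -10791/5293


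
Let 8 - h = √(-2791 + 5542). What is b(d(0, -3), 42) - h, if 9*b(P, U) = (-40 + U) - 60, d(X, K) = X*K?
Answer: -130/9 + √2751 ≈ 38.006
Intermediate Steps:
d(X, K) = K*X
b(P, U) = -100/9 + U/9 (b(P, U) = ((-40 + U) - 60)/9 = (-100 + U)/9 = -100/9 + U/9)
h = 8 - √2751 (h = 8 - √(-2791 + 5542) = 8 - √2751 ≈ -44.450)
b(d(0, -3), 42) - h = (-100/9 + (⅑)*42) - (8 - √2751) = (-100/9 + 14/3) + (-8 + √2751) = -58/9 + (-8 + √2751) = -130/9 + √2751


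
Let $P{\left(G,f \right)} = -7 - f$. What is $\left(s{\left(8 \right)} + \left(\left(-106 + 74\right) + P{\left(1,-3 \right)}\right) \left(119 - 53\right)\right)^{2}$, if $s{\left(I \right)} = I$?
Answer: $5607424$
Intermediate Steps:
$\left(s{\left(8 \right)} + \left(\left(-106 + 74\right) + P{\left(1,-3 \right)}\right) \left(119 - 53\right)\right)^{2} = \left(8 + \left(\left(-106 + 74\right) - 4\right) \left(119 - 53\right)\right)^{2} = \left(8 + \left(-32 + \left(-7 + 3\right)\right) 66\right)^{2} = \left(8 + \left(-32 - 4\right) 66\right)^{2} = \left(8 - 2376\right)^{2} = \left(-2368\right)^{2} = 5607424$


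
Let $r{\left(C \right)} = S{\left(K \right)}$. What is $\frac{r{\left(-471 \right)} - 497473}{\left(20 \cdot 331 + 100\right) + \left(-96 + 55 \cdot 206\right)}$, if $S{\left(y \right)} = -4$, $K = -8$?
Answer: $- \frac{497477}{17954} \approx -27.708$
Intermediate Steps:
$r{\left(C \right)} = -4$
$\frac{r{\left(-471 \right)} - 497473}{\left(20 \cdot 331 + 100\right) + \left(-96 + 55 \cdot 206\right)} = \frac{-4 - 497473}{\left(20 \cdot 331 + 100\right) + \left(-96 + 55 \cdot 206\right)} = - \frac{497477}{\left(6620 + 100\right) + \left(-96 + 11330\right)} = - \frac{497477}{6720 + 11234} = - \frac{497477}{17954}$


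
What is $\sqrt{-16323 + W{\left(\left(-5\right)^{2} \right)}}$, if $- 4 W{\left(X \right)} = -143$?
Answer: $\frac{i \sqrt{65149}}{2} \approx 127.62 i$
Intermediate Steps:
$W{\left(X \right)} = \frac{143}{4}$ ($W{\left(X \right)} = \left(- \frac{1}{4}\right) \left(-143\right) = \frac{143}{4}$)
$\sqrt{-16323 + W{\left(\left(-5\right)^{2} \right)}} = \sqrt{-16323 + \frac{143}{4}} = \sqrt{- \frac{65149}{4}} = \frac{i \sqrt{65149}}{2}$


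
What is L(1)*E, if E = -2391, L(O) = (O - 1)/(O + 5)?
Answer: 0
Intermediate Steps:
L(O) = (-1 + O)/(5 + O)
L(1)*E = ((-1 + 1)/(5 + 1))*(-2391) = (0/6)*(-2391) = ((⅙)*0)*(-2391) = 0*(-2391) = 0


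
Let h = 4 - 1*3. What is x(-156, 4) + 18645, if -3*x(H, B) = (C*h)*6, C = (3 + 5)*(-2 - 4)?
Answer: 18741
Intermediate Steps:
h = 1 (h = 4 - 3 = 1)
C = -48 (C = 8*(-6) = -48)
x(H, B) = 96 (x(H, B) = -(-48*1)*6/3 = -(-16)*6 = -⅓*(-288) = 96)
x(-156, 4) + 18645 = 96 + 18645 = 18741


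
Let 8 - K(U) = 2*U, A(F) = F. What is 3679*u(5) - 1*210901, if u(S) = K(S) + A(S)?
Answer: -199864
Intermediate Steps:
K(U) = 8 - 2*U
u(S) = 8 - S (u(S) = (8 - 2*S) + S = 8 - S)
3679*u(5) - 1*210901 = 3679*(8 - 1*5) - 1*210901 = 3679*(8 - 5) - 210901 = 3679*3 - 210901 = 11037 - 210901 = -199864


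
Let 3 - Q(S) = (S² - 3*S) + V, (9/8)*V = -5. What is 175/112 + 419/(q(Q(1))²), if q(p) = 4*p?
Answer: 53641/28900 ≈ 1.8561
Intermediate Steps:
V = -40/9 (V = (8/9)*(-5) = -40/9 ≈ -4.4444)
Q(S) = 67/9 - S² + 3*S (Q(S) = 3 - ((S² - 3*S) - 40/9) = 3 - (-40/9 + S² - 3*S) = 3 + (40/9 - S² + 3*S) = 67/9 - S² + 3*S)
175/112 + 419/(q(Q(1))²) = 175/112 + 419/((4*(67/9 - 1*1² + 3*1))²) = 175*(1/112) + 419/((4*(67/9 - 1*1 + 3))²) = 25/16 + 419/((4*(67/9 - 1 + 3))²) = 25/16 + 419/((4*(85/9))²) = 25/16 + 419/((340/9)²) = 25/16 + 419/(115600/81) = 25/16 + 419*(81/115600) = 25/16 + 33939/115600 = 53641/28900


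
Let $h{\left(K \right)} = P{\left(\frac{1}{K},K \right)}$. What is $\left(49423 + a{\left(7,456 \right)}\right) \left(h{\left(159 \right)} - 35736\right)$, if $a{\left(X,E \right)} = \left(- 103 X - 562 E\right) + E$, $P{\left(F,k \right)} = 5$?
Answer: $7400390334$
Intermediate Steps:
$h{\left(K \right)} = 5$
$a{\left(X,E \right)} = - 561 E - 103 X$ ($a{\left(X,E \right)} = \left(- 562 E - 103 X\right) + E = - 561 E - 103 X$)
$\left(49423 + a{\left(7,456 \right)}\right) \left(h{\left(159 \right)} - 35736\right) = \left(49423 - 256537\right) \left(5 - 35736\right) = \left(49423 - 256537\right) \left(-35731\right) = \left(-207114\right) \left(-35731\right) = 7400390334$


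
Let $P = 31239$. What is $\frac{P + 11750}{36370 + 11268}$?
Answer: $\frac{42989}{47638} \approx 0.90241$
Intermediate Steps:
$\frac{P + 11750}{36370 + 11268} = \frac{31239 + 11750}{36370 + 11268} = \frac{42989}{47638}$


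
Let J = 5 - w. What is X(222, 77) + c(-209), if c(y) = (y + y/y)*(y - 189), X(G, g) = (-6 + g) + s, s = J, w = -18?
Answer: 82878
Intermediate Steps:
J = 23 (J = 5 - 1*(-18) = 5 + 18 = 23)
s = 23
X(G, g) = 17 + g (X(G, g) = (-6 + g) + 23 = 17 + g)
c(y) = (1 + y)*(-189 + y) (c(y) = (y + 1)*(-189 + y) = (1 + y)*(-189 + y))
X(222, 77) + c(-209) = (17 + 77) + (-189 + (-209)² - 188*(-209)) = 94 + (-189 + 43681 + 39292) = 94 + 82784 = 82878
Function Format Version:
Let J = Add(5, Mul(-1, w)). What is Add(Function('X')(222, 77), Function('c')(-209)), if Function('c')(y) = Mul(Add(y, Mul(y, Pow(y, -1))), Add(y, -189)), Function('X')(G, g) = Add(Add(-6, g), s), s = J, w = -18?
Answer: 82878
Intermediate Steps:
J = 23 (J = Add(5, Mul(-1, -18)) = Add(5, 18) = 23)
s = 23
Function('X')(G, g) = Add(17, g) (Function('X')(G, g) = Add(Add(-6, g), 23) = Add(17, g))
Function('c')(y) = Mul(Add(1, y), Add(-189, y)) (Function('c')(y) = Mul(Add(y, 1), Add(-189, y)) = Mul(Add(1, y), Add(-189, y)))
Add(Function('X')(222, 77), Function('c')(-209)) = Add(Add(17, 77), Add(-189, Pow(-209, 2), Mul(-188, -209))) = Add(94, Add(-189, 43681, 39292)) = Add(94, 82784) = 82878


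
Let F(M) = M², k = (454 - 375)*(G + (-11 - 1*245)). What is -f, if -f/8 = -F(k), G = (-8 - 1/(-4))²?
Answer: -61337952225/32 ≈ -1.9168e+9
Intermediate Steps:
G = 961/16 (G = (-8 - 1*(-¼))² = (-8 + ¼)² = (-31/4)² = 961/16 ≈ 60.063)
k = -247665/16 (k = (454 - 375)*(961/16 + (-11 - 1*245)) = 79*(961/16 + (-11 - 245)) = 79*(961/16 - 256) = 79*(-3135/16) = -247665/16 ≈ -15479.)
f = 61337952225/32 (f = -(-8)*(-247665/16)² = -(-8)*61337952225/256 = -8*(-61337952225/256) = 61337952225/32 ≈ 1.9168e+9)
-f = -1*61337952225/32 = -61337952225/32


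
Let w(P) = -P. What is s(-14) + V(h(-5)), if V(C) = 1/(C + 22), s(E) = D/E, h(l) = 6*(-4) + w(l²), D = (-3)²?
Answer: -257/378 ≈ -0.67989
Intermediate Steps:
D = 9
h(l) = -24 - l² (h(l) = 6*(-4) - l² = -24 - l²)
s(E) = 9/E
V(C) = 1/(22 + C)
s(-14) + V(h(-5)) = 9/(-14) + 1/(22 + (-24 - 1*(-5)²)) = 9*(-1/14) + 1/(22 + (-24 - 1*25)) = -9/14 + 1/(22 + (-24 - 25)) = -9/14 + 1/(22 - 49) = -9/14 + 1/(-27) = -9/14 - 1/27 = -257/378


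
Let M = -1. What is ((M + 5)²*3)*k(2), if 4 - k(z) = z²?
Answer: 0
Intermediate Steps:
k(z) = 4 - z²
((M + 5)²*3)*k(2) = ((-1 + 5)²*3)*(4 - 1*2²) = (4²*3)*(4 - 1*4) = (16*3)*(4 - 4) = 48*0 = 0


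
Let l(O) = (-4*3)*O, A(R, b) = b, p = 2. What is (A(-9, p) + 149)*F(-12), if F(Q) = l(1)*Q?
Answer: 21744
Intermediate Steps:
l(O) = -12*O
F(Q) = -12*Q (F(Q) = (-12*1)*Q = -12*Q)
(A(-9, p) + 149)*F(-12) = (2 + 149)*(-12*(-12)) = 151*144 = 21744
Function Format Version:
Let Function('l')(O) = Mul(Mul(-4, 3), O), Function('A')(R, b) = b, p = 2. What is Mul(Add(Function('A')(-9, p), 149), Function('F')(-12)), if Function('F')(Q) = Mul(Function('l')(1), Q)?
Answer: 21744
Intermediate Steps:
Function('l')(O) = Mul(-12, O)
Function('F')(Q) = Mul(-12, Q) (Function('F')(Q) = Mul(Mul(-12, 1), Q) = Mul(-12, Q))
Mul(Add(Function('A')(-9, p), 149), Function('F')(-12)) = Mul(Add(2, 149), Mul(-12, -12)) = Mul(151, 144) = 21744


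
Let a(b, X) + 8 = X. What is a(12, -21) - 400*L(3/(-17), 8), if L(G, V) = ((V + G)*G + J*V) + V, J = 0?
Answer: -773581/289 ≈ -2676.8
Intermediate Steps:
L(G, V) = V + G*(G + V) (L(G, V) = ((V + G)*G + 0*V) + V = ((G + V)*G + 0) + V = (G*(G + V) + 0) + V = G*(G + V) + V = V + G*(G + V))
a(b, X) = -8 + X
a(12, -21) - 400*L(3/(-17), 8) = (-8 - 21) - 400*(8 + (3/(-17))**2 + (3/(-17))*8) = -29 - 400*(8 + (3*(-1/17))**2 + (3*(-1/17))*8) = -29 - 400*(8 + (-3/17)**2 - 3/17*8) = -29 - 400*(8 + 9/289 - 24/17) = -29 - 400*1913/289 = -29 - 765200/289 = -773581/289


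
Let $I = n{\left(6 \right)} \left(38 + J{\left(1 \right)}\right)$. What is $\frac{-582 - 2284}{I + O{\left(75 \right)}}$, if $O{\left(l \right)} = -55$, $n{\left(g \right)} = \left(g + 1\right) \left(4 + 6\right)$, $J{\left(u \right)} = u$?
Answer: $- \frac{2866}{2675} \approx -1.0714$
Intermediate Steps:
$n{\left(g \right)} = 10 + 10 g$ ($n{\left(g \right)} = \left(1 + g\right) 10 = 10 + 10 g$)
$I = 2730$ ($I = \left(10 + 10 \cdot 6\right) \left(38 + 1\right) = \left(10 + 60\right) 39 = 70 \cdot 39 = 2730$)
$\frac{-582 - 2284}{I + O{\left(75 \right)}} = \frac{-582 - 2284}{2730 - 55} = \frac{-582 - 2284}{2675} = \left(-582 - 2284\right) \frac{1}{2675} = \left(-2866\right) \frac{1}{2675} = - \frac{2866}{2675}$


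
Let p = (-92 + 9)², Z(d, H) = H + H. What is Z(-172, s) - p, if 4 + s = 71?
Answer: -6755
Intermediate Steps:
s = 67 (s = -4 + 71 = 67)
Z(d, H) = 2*H
p = 6889 (p = (-83)² = 6889)
Z(-172, s) - p = 2*67 - 1*6889 = 134 - 6889 = -6755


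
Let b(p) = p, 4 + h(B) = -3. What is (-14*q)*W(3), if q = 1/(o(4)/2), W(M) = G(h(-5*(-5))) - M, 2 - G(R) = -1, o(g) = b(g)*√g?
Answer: 0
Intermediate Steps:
h(B) = -7 (h(B) = -4 - 3 = -7)
o(g) = g^(3/2) (o(g) = g*√g = g^(3/2))
G(R) = 3 (G(R) = 2 - 1*(-1) = 2 + 1 = 3)
W(M) = 3 - M
q = ¼ (q = 1/(4^(3/2)/2) = 1/(8*(½)) = 1/4 = ¼ ≈ 0.25000)
(-14*q)*W(3) = (-14*¼)*(3 - 1*3) = -7*(3 - 3)/2 = -7/2*0 = 0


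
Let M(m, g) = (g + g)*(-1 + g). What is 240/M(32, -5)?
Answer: 4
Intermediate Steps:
M(m, g) = 2*g*(-1 + g) (M(m, g) = (2*g)*(-1 + g) = 2*g*(-1 + g))
240/M(32, -5) = 240/((2*(-5)*(-1 - 5))) = 240/((2*(-5)*(-6))) = 240/60 = 240*(1/60) = 4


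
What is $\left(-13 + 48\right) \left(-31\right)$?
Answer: $-1085$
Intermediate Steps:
$\left(-13 + 48\right) \left(-31\right) = 35 \left(-31\right) = -1085$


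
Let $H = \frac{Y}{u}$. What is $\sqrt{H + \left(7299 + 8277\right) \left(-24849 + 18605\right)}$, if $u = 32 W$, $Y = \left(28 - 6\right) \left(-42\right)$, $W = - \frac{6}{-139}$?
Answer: $\frac{i \sqrt{1556115407}}{4} \approx 9861.9 i$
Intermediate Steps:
$W = \frac{6}{139}$ ($W = \left(-6\right) \left(- \frac{1}{139}\right) = \frac{6}{139} \approx 0.043165$)
$Y = -924$ ($Y = 22 \left(-42\right) = -924$)
$u = \frac{192}{139}$ ($u = 32 \cdot \frac{6}{139} = \frac{192}{139} \approx 1.3813$)
$H = - \frac{10703}{16}$ ($H = - \frac{924}{\frac{192}{139}} = \left(-924\right) \frac{139}{192} = - \frac{10703}{16} \approx -668.94$)
$\sqrt{H + \left(7299 + 8277\right) \left(-24849 + 18605\right)} = \sqrt{- \frac{10703}{16} + \left(7299 + 8277\right) \left(-24849 + 18605\right)} = \sqrt{- \frac{10703}{16} + 15576 \left(-6244\right)} = \sqrt{- \frac{10703}{16} - 97256544} = \sqrt{- \frac{1556115407}{16}} = \frac{i \sqrt{1556115407}}{4}$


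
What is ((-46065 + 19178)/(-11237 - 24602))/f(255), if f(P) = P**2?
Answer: 26887/2330430975 ≈ 1.1537e-5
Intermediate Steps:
((-46065 + 19178)/(-11237 - 24602))/f(255) = ((-46065 + 19178)/(-11237 - 24602))/(255**2) = -26887/(-35839)/65025 = -26887*(-1/35839)*(1/65025) = (26887/35839)*(1/65025) = 26887/2330430975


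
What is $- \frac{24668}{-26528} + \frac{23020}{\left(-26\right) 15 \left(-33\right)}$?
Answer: $\frac{23203793}{8535384} \approx 2.7185$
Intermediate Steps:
$- \frac{24668}{-26528} + \frac{23020}{\left(-26\right) 15 \left(-33\right)} = \left(-24668\right) \left(- \frac{1}{26528}\right) + \frac{23020}{\left(-390\right) \left(-33\right)} = \frac{6167}{6632} + \frac{23020}{12870} = \frac{6167}{6632} + 23020 \cdot \frac{1}{12870} = \frac{6167}{6632} + \frac{2302}{1287} = \frac{23203793}{8535384}$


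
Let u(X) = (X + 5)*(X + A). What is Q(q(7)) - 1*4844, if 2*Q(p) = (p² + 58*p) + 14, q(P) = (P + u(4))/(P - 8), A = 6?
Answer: -5891/2 ≈ -2945.5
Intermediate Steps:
u(X) = (5 + X)*(6 + X) (u(X) = (X + 5)*(X + 6) = (5 + X)*(6 + X))
q(P) = (90 + P)/(-8 + P) (q(P) = (P + (30 + 4² + 11*4))/(P - 8) = (P + (30 + 16 + 44))/(-8 + P) = (P + 90)/(-8 + P) = (90 + P)/(-8 + P))
Q(p) = 7 + p²/2 + 29*p (Q(p) = ((p² + 58*p) + 14)/2 = (14 + p² + 58*p)/2 = 7 + p²/2 + 29*p)
Q(q(7)) - 1*4844 = (7 + ((90 + 7)/(-8 + 7))²/2 + 29*((90 + 7)/(-8 + 7))) - 1*4844 = (7 + (97/(-1))²/2 + 29*(97/(-1))) - 4844 = (7 + (-1*97)²/2 + 29*(-1*97)) - 4844 = (7 + (½)*(-97)² + 29*(-97)) - 4844 = (7 + (½)*9409 - 2813) - 4844 = (7 + 9409/2 - 2813) - 4844 = 3797/2 - 4844 = -5891/2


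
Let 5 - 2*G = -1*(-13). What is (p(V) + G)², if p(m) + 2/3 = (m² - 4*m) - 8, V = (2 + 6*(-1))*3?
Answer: 289444/9 ≈ 32160.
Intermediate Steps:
G = -4 (G = 5/2 - (-1)*(-13)/2 = 5/2 - ½*13 = 5/2 - 13/2 = -4)
V = -12 (V = (2 - 6)*3 = -4*3 = -12)
p(m) = -26/3 + m² - 4*m (p(m) = -⅔ + ((m² - 4*m) - 8) = -⅔ + (-8 + m² - 4*m) = -26/3 + m² - 4*m)
(p(V) + G)² = ((-26/3 + (-12)² - 4*(-12)) - 4)² = ((-26/3 + 144 + 48) - 4)² = (550/3 - 4)² = (538/3)² = 289444/9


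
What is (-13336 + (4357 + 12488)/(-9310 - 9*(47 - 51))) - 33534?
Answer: -434689225/9274 ≈ -46872.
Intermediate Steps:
(-13336 + (4357 + 12488)/(-9310 - 9*(47 - 51))) - 33534 = (-13336 + 16845/(-9310 - 9*(-4))) - 33534 = (-13336 + 16845/(-9310 + 36)) - 33534 = (-13336 + 16845/(-9274)) - 33534 = (-13336 + 16845*(-1/9274)) - 33534 = (-13336 - 16845/9274) - 33534 = -123694909/9274 - 33534 = -434689225/9274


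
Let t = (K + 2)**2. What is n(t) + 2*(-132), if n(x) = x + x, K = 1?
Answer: -246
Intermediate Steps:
t = 9 (t = (1 + 2)**2 = 3**2 = 9)
n(x) = 2*x
n(t) + 2*(-132) = 2*9 + 2*(-132) = 18 - 264 = -246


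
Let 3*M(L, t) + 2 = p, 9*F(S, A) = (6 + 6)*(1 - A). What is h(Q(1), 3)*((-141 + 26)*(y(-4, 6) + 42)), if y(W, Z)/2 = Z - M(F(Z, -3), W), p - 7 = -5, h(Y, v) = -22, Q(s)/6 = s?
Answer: 136620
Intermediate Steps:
Q(s) = 6*s
F(S, A) = 4/3 - 4*A/3 (F(S, A) = ((6 + 6)*(1 - A))/9 = (12*(1 - A))/9 = (12 - 12*A)/9 = 4/3 - 4*A/3)
p = 2 (p = 7 - 5 = 2)
M(L, t) = 0 (M(L, t) = -2/3 + (1/3)*2 = -2/3 + 2/3 = 0)
y(W, Z) = 2*Z (y(W, Z) = 2*(Z - 1*0) = 2*(Z + 0) = 2*Z)
h(Q(1), 3)*((-141 + 26)*(y(-4, 6) + 42)) = -22*(-141 + 26)*(2*6 + 42) = -(-2530)*(12 + 42) = -(-2530)*54 = -22*(-6210) = 136620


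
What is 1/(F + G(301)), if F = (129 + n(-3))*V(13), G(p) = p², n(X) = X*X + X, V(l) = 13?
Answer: 1/92356 ≈ 1.0828e-5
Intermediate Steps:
n(X) = X + X² (n(X) = X² + X = X + X²)
F = 1755 (F = (129 - 3*(1 - 3))*13 = (129 - 3*(-2))*13 = (129 + 6)*13 = 135*13 = 1755)
1/(F + G(301)) = 1/(1755 + 301²) = 1/(1755 + 90601) = 1/92356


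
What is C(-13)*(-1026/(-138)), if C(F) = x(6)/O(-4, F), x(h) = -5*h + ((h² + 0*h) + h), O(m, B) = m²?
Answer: 513/92 ≈ 5.5761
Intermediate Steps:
x(h) = h² - 4*h (x(h) = -5*h + ((h² + 0) + h) = -5*h + (h² + h) = -5*h + (h + h²) = h² - 4*h)
C(F) = ¾ (C(F) = (6*(-4 + 6))/((-4)²) = (6*2)/16 = 12*(1/16) = ¾)
C(-13)*(-1026/(-138)) = 3*(-1026/(-138))/4 = 3*(-1026*(-1/138))/4 = (¾)*(171/23) = 513/92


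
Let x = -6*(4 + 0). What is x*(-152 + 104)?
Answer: 1152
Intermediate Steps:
x = -24 (x = -6*4 = -24)
x*(-152 + 104) = -24*(-152 + 104) = -24*(-48) = 1152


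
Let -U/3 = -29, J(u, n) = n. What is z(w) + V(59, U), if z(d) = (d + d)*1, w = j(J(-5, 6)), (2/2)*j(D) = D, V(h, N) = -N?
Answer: -75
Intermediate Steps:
U = 87 (U = -3*(-29) = 87)
j(D) = D
w = 6
z(d) = 2*d (z(d) = (2*d)*1 = 2*d)
z(w) + V(59, U) = 2*6 - 1*87 = 12 - 87 = -75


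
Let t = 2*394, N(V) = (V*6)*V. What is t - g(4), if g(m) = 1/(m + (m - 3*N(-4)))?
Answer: 220641/280 ≈ 788.00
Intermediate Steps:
N(V) = 6*V² (N(V) = (6*V)*V = 6*V²)
g(m) = 1/(-288 + 2*m) (g(m) = 1/(m + (m - 18*(-4)²)) = 1/(m + (m - 18*16)) = 1/(m + (m - 3*96)) = 1/(m + (m - 288)) = 1/(m + (-288 + m)) = 1/(-288 + 2*m))
t = 788
t - g(4) = 788 - 1/(2*(-144 + 4)) = 788 - 1/(2*(-140)) = 788 - (-1)/(2*140) = 788 - 1*(-1/280) = 788 + 1/280 = 220641/280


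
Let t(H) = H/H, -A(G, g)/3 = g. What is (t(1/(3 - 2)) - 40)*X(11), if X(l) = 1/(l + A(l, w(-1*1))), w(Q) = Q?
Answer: -39/14 ≈ -2.7857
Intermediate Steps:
A(G, g) = -3*g
t(H) = 1
X(l) = 1/(3 + l) (X(l) = 1/(l - (-3)) = 1/(l - 3*(-1)) = 1/(l + 3) = 1/(3 + l))
(t(1/(3 - 2)) - 40)*X(11) = (1 - 40)/(3 + 11) = -39/14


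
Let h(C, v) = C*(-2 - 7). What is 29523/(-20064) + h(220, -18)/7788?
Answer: -680939/394592 ≈ -1.7257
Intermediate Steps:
h(C, v) = -9*C (h(C, v) = C*(-9) = -9*C)
29523/(-20064) + h(220, -18)/7788 = 29523/(-20064) - 9*220/7788 = 29523*(-1/20064) - 1980*1/7788 = -9841/6688 - 15/59 = -680939/394592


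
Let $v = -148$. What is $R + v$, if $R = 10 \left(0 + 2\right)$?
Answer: $-128$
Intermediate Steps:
$R = 20$ ($R = 10 \cdot 2 = 20$)
$R + v = 20 - 148 = -128$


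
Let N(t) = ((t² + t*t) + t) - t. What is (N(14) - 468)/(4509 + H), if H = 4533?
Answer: -38/4521 ≈ -0.0084052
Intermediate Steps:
N(t) = 2*t² (N(t) = ((t² + t²) + t) - t = (2*t² + t) - t = (t + 2*t²) - t = 2*t²)
(N(14) - 468)/(4509 + H) = (2*14² - 468)/(4509 + 4533) = (2*196 - 468)/9042 = (392 - 468)*(1/9042) = -76*1/9042 = -38/4521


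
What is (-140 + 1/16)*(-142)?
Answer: 158969/8 ≈ 19871.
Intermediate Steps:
(-140 + 1/16)*(-142) = -2239/16*(-142) = 158969/8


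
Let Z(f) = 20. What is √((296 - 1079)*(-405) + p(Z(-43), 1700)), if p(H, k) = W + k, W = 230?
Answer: √319045 ≈ 564.84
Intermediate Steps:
p(H, k) = 230 + k
√((296 - 1079)*(-405) + p(Z(-43), 1700)) = √((296 - 1079)*(-405) + (230 + 1700)) = √(-783*(-405) + 1930) = √(317115 + 1930) = √319045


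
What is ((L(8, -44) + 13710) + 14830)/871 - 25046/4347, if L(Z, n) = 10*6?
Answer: 1126474/41607 ≈ 27.074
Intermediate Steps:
L(Z, n) = 60
((L(8, -44) + 13710) + 14830)/871 - 25046/4347 = ((60 + 13710) + 14830)/871 - 25046/4347 = (13770 + 14830)*(1/871) - 25046*1/4347 = 28600*(1/871) - 3578/621 = 2200/67 - 3578/621 = 1126474/41607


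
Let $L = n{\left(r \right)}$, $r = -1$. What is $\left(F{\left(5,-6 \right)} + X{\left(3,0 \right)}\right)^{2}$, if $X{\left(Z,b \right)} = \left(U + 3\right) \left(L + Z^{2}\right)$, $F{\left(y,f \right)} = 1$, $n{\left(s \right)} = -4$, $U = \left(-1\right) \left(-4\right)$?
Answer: $1296$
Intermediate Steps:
$U = 4$
$L = -4$
$X{\left(Z,b \right)} = -28 + 7 Z^{2}$ ($X{\left(Z,b \right)} = \left(4 + 3\right) \left(-4 + Z^{2}\right) = 7 \left(-4 + Z^{2}\right) = -28 + 7 Z^{2}$)
$\left(F{\left(5,-6 \right)} + X{\left(3,0 \right)}\right)^{2} = \left(1 - \left(28 - 7 \cdot 3^{2}\right)\right)^{2} = \left(1 + \left(-28 + 7 \cdot 9\right)\right)^{2} = \left(1 + \left(-28 + 63\right)\right)^{2} = \left(1 + 35\right)^{2} = 36^{2} = 1296$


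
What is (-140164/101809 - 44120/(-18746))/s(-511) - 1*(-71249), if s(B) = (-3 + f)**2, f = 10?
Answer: 3331499585243525/46758532093 ≈ 71249.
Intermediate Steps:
s(B) = 49 (s(B) = (-3 + 10)**2 = 7**2 = 49)
(-140164/101809 - 44120/(-18746))/s(-511) - 1*(-71249) = (-140164/101809 - 44120/(-18746))/49 - 1*(-71249) = (-140164*1/101809 - 44120*(-1/18746))*(1/49) + 71249 = (-140164/101809 + 22060/9373)*(1/49) + 71249 = (932149368/954255757)*(1/49) + 71249 = 932149368/46758532093 + 71249 = 3331499585243525/46758532093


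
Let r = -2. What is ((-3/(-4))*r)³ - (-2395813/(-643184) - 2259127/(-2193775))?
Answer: -11471037310593/1411000979600 ≈ -8.1297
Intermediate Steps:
((-3/(-4))*r)³ - (-2395813/(-643184) - 2259127/(-2193775)) = (-3/(-4)*(-2))³ - (-2395813/(-643184) - 2259127/(-2193775)) = (-3*(-1)/4*(-2))³ - (-2395813*(-1/643184) - 2259127*(-1/2193775)) = (-1*(-¾)*(-2))³ - (2395813/643184 + 2259127/2193775) = ((¾)*(-2))³ - 1*6708909004443/1411000979600 = (-3/2)³ - 6708909004443/1411000979600 = -27/8 - 6708909004443/1411000979600 = -11471037310593/1411000979600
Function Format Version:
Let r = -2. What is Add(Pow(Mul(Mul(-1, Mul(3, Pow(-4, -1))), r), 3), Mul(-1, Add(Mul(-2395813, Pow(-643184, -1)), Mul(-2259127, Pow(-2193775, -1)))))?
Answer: Rational(-11471037310593, 1411000979600) ≈ -8.1297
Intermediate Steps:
Add(Pow(Mul(Mul(-1, Mul(3, Pow(-4, -1))), r), 3), Mul(-1, Add(Mul(-2395813, Pow(-643184, -1)), Mul(-2259127, Pow(-2193775, -1))))) = Add(Pow(Mul(Mul(-1, Mul(3, Pow(-4, -1))), -2), 3), Mul(-1, Add(Mul(-2395813, Pow(-643184, -1)), Mul(-2259127, Pow(-2193775, -1))))) = Add(Pow(Mul(Mul(-1, Mul(3, Rational(-1, 4))), -2), 3), Mul(-1, Add(Mul(-2395813, Rational(-1, 643184)), Mul(-2259127, Rational(-1, 2193775))))) = Add(Pow(Mul(Mul(-1, Rational(-3, 4)), -2), 3), Mul(-1, Add(Rational(2395813, 643184), Rational(2259127, 2193775)))) = Add(Pow(Mul(Rational(3, 4), -2), 3), Mul(-1, Rational(6708909004443, 1411000979600))) = Add(Pow(Rational(-3, 2), 3), Rational(-6708909004443, 1411000979600)) = Add(Rational(-27, 8), Rational(-6708909004443, 1411000979600)) = Rational(-11471037310593, 1411000979600)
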